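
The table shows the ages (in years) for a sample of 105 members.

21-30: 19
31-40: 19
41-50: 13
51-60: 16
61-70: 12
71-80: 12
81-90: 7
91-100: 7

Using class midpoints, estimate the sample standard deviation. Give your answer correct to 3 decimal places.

Midpoints: 25.5, 35.5, 45.5, 55.5, 65.5, 75.5, 85.5, 95.5
n = 105, Σfm = 5597.5, mean = 53.3095
Σfm² = 347396.25
Σf(m − x̄)² = Σfm² − (Σfm)²/n = 347396.25 − 5597.5²/105 = 48996.1905
Sample variance = 48996.1905 / 104 = 471.1172
Standard deviation = √471.1172 = 21.7052

21.705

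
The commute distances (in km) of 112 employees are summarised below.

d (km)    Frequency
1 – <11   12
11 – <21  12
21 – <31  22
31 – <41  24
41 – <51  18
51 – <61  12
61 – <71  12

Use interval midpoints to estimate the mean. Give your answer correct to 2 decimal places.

35.64

Midpoints: 6, 16, 26, 36, 46, 56, 66
Σfm = 12×6 + 12×16 + 22×26 + 24×36 + 18×46 + 12×56 + 12×66 = 3992
n = Σf = 112
Mean = 3992 / 112 = 35.6429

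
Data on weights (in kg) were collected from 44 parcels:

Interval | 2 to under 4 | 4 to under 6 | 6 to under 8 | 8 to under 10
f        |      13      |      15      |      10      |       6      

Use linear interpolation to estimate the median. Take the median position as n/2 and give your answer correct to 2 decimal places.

5.20

Cumulative frequencies: 13, 28, 38, 44
n = 44; position = n/2 = 22.
This falls in the class 4 to under 6: L = 4, F = 13, f = 15, h = 2.
Median ≈ 4 + ((22 − 13) / 15) × 2 = 5.2000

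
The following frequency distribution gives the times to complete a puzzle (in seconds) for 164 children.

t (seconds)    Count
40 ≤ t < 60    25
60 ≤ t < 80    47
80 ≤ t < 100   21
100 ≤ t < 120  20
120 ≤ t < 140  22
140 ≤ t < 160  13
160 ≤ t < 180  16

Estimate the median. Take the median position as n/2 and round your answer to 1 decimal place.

Cumulative frequencies: 25, 72, 93, 113, 135, 148, 164
n = 164; position = n/2 = 82.
This falls in the class 80 ≤ t < 100: L = 80, F = 72, f = 21, h = 20.
Median ≈ 80 + ((82 − 72) / 21) × 20 = 89.5238

89.5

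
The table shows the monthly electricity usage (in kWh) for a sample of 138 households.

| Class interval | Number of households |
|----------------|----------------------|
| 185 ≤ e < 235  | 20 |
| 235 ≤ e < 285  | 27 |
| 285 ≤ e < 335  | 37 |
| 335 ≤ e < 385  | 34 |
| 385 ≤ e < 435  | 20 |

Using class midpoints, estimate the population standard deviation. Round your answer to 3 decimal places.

Midpoints: 210, 260, 310, 360, 410
n = 138, Σfm = 43130, mean = 312.5362
Σfm² = 14031300
Σf(m − x̄)² = Σfm² − (Σfm)²/n = 14031300 − 43130²/138 = 551612.3188
Population variance = 551612.3188 / 138 = 3997.1907
Standard deviation = √3997.1907 = 63.2233

63.223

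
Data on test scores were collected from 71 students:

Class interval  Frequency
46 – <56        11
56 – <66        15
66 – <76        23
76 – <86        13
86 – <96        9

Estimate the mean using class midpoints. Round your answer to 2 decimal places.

70.15

Midpoints: 51, 61, 71, 81, 91
Σfm = 11×51 + 15×61 + 23×71 + 13×81 + 9×91 = 4981
n = Σf = 71
Mean = 4981 / 71 = 70.1549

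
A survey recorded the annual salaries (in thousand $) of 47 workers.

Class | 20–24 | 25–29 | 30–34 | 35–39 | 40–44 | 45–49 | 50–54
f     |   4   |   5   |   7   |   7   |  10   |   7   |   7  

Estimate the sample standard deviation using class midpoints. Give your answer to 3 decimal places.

Midpoints: 22, 27, 32, 37, 42, 47, 52
n = 47, Σfm = 1819, mean = 38.7021
Σfm² = 74363
Σf(m − x̄)² = Σfm² − (Σfm)²/n = 74363 − 1819²/47 = 3963.8298
Sample variance = 3963.8298 / 46 = 86.1702
Standard deviation = √86.1702 = 9.2828

9.283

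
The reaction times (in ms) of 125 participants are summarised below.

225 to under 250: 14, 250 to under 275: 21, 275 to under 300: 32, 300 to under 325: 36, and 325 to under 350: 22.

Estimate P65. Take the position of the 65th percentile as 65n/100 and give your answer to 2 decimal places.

309.90

Cumulative frequencies: 14, 35, 67, 103, 125
n = 125; position = 65n/100 = 81.25.
This falls in the class 300 to under 325: L = 300, F = 67, f = 36, h = 25.
65th percentile ≈ 300 + ((81.25 − 67) / 36) × 25 = 309.8958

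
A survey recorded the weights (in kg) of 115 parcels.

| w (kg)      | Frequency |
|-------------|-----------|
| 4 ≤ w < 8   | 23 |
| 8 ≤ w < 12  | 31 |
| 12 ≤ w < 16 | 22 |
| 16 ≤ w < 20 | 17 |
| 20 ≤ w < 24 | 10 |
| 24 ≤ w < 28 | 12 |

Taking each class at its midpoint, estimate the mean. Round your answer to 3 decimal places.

13.861

Midpoints: 6, 10, 14, 18, 22, 26
Σfm = 23×6 + 31×10 + 22×14 + 17×18 + 10×22 + 12×26 = 1594
n = Σf = 115
Mean = 1594 / 115 = 13.8609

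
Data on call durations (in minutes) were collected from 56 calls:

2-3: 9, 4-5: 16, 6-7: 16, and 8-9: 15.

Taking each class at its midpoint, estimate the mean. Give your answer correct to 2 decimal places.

Midpoints: 2.5, 4.5, 6.5, 8.5
Σfm = 9×2.5 + 16×4.5 + 16×6.5 + 15×8.5 = 326
n = Σf = 56
Mean = 326 / 56 = 5.8214

5.82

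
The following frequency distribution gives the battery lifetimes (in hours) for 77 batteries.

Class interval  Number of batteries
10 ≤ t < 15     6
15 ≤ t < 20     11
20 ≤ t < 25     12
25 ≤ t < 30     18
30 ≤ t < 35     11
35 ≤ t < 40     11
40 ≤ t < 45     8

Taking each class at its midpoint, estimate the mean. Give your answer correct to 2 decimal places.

27.82

Midpoints: 12.5, 17.5, 22.5, 27.5, 32.5, 37.5, 42.5
Σfm = 6×12.5 + 11×17.5 + 12×22.5 + 18×27.5 + 11×32.5 + 11×37.5 + 8×42.5 = 2142.5
n = Σf = 77
Mean = 2142.5 / 77 = 27.8247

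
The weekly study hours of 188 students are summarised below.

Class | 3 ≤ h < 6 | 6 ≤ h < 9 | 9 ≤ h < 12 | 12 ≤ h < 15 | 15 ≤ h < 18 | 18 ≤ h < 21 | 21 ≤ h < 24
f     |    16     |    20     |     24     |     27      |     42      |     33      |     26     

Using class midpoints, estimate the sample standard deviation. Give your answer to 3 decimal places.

5.493

Midpoints: 4.5, 7.5, 10.5, 13.5, 16.5, 19.5, 22.5
n = 188, Σfm = 2760, mean = 14.6809
Σfm² = 46161
Σf(m − x̄)² = Σfm² − (Σfm)²/n = 46161 − 2760²/188 = 5641.8511
Sample variance = 5641.8511 / 187 = 30.1703
Standard deviation = √30.1703 = 5.4928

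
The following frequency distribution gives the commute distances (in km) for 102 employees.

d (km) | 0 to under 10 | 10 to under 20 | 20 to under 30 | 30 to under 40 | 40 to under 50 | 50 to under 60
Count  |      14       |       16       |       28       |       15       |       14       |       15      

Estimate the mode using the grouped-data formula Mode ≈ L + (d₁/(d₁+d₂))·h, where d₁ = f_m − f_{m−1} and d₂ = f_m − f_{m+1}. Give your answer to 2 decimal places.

Modal class: 20 to under 30 (highest frequency 28).
d₁ = 28 − 16 = 12, d₂ = 28 − 15 = 13
Mode ≈ 20 + (12/(12+13)) × 10 = 20 + 4.8000 = 24.8000

24.80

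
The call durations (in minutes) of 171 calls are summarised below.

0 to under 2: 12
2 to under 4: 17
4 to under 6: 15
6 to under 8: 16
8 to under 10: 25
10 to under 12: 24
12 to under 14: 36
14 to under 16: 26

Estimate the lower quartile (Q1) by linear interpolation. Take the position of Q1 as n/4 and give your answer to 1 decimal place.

5.8

Cumulative frequencies: 12, 29, 44, 60, 85, 109, 145, 171
n = 171; position = n/4 = 42.75.
This falls in the class 4 to under 6: L = 4, F = 29, f = 15, h = 2.
Lower quartile ≈ 4 + ((42.75 − 29) / 15) × 2 = 5.8333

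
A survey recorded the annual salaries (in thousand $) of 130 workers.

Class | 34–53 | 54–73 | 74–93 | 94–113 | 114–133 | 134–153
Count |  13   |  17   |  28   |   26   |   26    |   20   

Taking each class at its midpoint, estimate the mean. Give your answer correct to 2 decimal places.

Midpoints: 43.5, 63.5, 83.5, 103.5, 123.5, 143.5
Σfm = 13×43.5 + 17×63.5 + 28×83.5 + 26×103.5 + 26×123.5 + 20×143.5 = 12755
n = Σf = 130
Mean = 12755 / 130 = 98.1154

98.12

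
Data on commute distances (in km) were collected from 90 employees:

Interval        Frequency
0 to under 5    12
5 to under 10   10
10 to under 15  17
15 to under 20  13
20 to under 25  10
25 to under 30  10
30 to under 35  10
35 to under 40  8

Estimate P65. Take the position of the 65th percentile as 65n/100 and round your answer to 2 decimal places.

Cumulative frequencies: 12, 22, 39, 52, 62, 72, 82, 90
n = 90; position = 65n/100 = 58.5.
This falls in the class 20 to under 25: L = 20, F = 52, f = 10, h = 5.
65th percentile ≈ 20 + ((58.5 − 52) / 10) × 5 = 23.2500

23.25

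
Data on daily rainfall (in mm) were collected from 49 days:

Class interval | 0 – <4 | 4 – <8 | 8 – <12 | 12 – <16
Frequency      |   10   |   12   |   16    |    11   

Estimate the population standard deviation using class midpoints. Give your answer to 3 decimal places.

Midpoints: 2, 6, 10, 14
n = 49, Σfm = 406, mean = 8.2857
Σfm² = 4228
Σf(m − x̄)² = Σfm² − (Σfm)²/n = 4228 − 406²/49 = 864.0000
Population variance = 864.0000 / 49 = 17.6327
Standard deviation = √17.6327 = 4.1991

4.199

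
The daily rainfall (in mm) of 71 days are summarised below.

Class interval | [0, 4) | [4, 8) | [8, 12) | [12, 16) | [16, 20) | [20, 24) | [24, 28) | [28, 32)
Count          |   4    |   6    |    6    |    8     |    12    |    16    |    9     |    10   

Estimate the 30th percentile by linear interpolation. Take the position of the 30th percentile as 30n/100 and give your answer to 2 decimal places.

14.65

Cumulative frequencies: 4, 10, 16, 24, 36, 52, 61, 71
n = 71; position = 30n/100 = 21.3.
This falls in the class [12, 16): L = 12, F = 16, f = 8, h = 4.
30th percentile ≈ 12 + ((21.3 − 16) / 8) × 4 = 14.6500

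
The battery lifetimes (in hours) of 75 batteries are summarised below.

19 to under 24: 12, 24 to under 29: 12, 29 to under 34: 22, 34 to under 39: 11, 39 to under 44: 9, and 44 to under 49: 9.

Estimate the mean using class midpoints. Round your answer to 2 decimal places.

Midpoints: 21.5, 26.5, 31.5, 36.5, 41.5, 46.5
Σfm = 12×21.5 + 12×26.5 + 22×31.5 + 11×36.5 + 9×41.5 + 9×46.5 = 2462.5
n = Σf = 75
Mean = 2462.5 / 75 = 32.8333

32.83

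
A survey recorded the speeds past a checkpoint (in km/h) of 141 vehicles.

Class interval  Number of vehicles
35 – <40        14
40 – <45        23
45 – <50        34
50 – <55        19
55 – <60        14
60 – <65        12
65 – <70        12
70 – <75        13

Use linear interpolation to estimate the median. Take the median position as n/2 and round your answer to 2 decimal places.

Cumulative frequencies: 14, 37, 71, 90, 104, 116, 128, 141
n = 141; position = n/2 = 70.5.
This falls in the class 45 – <50: L = 45, F = 37, f = 34, h = 5.
Median ≈ 45 + ((70.5 − 37) / 34) × 5 = 49.9265

49.93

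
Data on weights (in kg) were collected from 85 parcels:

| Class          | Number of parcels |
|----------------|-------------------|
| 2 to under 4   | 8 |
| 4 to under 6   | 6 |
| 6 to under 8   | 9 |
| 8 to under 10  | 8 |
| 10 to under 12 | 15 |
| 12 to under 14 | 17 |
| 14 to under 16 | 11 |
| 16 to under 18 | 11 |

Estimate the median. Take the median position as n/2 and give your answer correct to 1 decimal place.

Cumulative frequencies: 8, 14, 23, 31, 46, 63, 74, 85
n = 85; position = n/2 = 42.5.
This falls in the class 10 to under 12: L = 10, F = 31, f = 15, h = 2.
Median ≈ 10 + ((42.5 − 31) / 15) × 2 = 11.5333

11.5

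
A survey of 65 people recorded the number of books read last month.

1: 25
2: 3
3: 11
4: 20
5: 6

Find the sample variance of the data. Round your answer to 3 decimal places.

Values: 1, 2, 3, 4, 5
n = 65, Σfx = 174, mean = 2.6769
Σfx² = 606
Σf(x − x̄)² = Σfx² − (Σfx)²/n = 606 − 174²/65 = 140.2154
Sample variance = 140.2154 / 64 = 2.1909

2.191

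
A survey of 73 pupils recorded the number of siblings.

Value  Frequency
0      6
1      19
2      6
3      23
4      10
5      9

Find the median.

3

Cumulative frequencies: 6, 25, 31, 54, 64, 73
n = 73, so the median is the value in position (n+1)/2 = 37.
Position 37 falls at value 3.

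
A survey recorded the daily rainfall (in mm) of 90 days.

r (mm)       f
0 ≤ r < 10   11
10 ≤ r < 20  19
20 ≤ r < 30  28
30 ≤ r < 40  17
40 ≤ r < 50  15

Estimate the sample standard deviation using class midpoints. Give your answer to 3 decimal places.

12.524

Midpoints: 5, 15, 25, 35, 45
n = 90, Σfm = 2310, mean = 25.6667
Σfm² = 73250
Σf(m − x̄)² = Σfm² − (Σfm)²/n = 73250 − 2310²/90 = 13960.0000
Sample variance = 13960.0000 / 89 = 156.8539
Standard deviation = √156.8539 = 12.5241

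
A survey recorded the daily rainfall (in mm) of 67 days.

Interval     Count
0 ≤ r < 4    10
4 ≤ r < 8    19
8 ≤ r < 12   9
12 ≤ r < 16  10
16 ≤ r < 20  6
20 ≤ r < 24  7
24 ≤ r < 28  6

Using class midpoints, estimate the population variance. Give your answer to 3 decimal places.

Midpoints: 2, 6, 10, 14, 18, 22, 26
n = 67, Σfm = 782, mean = 11.6716
Σfm² = 12972
Σf(m − x̄)² = Σfm² − (Σfm)²/n = 12972 − 782²/67 = 3844.7761
Population variance = 3844.7761 / 67 = 57.3847

57.385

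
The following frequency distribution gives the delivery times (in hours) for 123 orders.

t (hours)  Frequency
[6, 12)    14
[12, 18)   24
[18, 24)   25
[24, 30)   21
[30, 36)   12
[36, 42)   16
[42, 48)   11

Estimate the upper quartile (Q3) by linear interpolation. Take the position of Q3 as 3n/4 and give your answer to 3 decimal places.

34.125

Cumulative frequencies: 14, 38, 63, 84, 96, 112, 123
n = 123; position = 3n/4 = 92.25.
This falls in the class [30, 36): L = 30, F = 84, f = 12, h = 6.
Upper quartile ≈ 30 + ((92.25 − 84) / 12) × 6 = 34.1250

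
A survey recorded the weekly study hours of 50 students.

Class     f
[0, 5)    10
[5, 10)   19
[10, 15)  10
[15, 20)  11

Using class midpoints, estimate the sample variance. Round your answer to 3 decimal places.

27.714

Midpoints: 2.5, 7.5, 12.5, 17.5
n = 50, Σfm = 485, mean = 9.7000
Σfm² = 6062.5
Σf(m − x̄)² = Σfm² − (Σfm)²/n = 6062.5 − 485²/50 = 1358.0000
Sample variance = 1358.0000 / 49 = 27.7143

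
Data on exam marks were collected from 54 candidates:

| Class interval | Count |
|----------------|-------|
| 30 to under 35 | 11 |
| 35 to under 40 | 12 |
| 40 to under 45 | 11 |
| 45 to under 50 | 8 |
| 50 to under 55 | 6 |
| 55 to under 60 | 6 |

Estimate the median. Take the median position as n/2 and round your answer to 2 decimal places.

Cumulative frequencies: 11, 23, 34, 42, 48, 54
n = 54; position = n/2 = 27.
This falls in the class 40 to under 45: L = 40, F = 23, f = 11, h = 5.
Median ≈ 40 + ((27 − 23) / 11) × 5 = 41.8182

41.82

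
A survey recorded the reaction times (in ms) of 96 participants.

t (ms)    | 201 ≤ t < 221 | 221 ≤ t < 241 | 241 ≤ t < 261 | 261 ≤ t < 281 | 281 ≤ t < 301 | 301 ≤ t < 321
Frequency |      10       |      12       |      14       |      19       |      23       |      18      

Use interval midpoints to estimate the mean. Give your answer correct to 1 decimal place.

Midpoints: 211, 231, 251, 271, 291, 311
Σfm = 10×211 + 12×231 + 14×251 + 19×271 + 23×291 + 18×311 = 25836
n = Σf = 96
Mean = 25836 / 96 = 269.1250

269.1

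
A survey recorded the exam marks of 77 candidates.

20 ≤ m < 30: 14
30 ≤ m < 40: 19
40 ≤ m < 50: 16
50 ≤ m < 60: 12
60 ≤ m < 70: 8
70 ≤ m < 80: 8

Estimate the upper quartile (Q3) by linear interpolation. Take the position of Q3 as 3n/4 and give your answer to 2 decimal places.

Cumulative frequencies: 14, 33, 49, 61, 69, 77
n = 77; position = 3n/4 = 57.75.
This falls in the class 50 ≤ m < 60: L = 50, F = 49, f = 12, h = 10.
Upper quartile ≈ 50 + ((57.75 − 49) / 12) × 10 = 57.2917

57.29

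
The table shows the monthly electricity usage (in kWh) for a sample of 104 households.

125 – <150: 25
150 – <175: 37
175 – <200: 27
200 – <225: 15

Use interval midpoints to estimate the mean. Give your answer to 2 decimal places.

Midpoints: 137.5, 162.5, 187.5, 212.5
Σfm = 25×137.5 + 37×162.5 + 27×187.5 + 15×212.5 = 17700
n = Σf = 104
Mean = 17700 / 104 = 170.1923

170.19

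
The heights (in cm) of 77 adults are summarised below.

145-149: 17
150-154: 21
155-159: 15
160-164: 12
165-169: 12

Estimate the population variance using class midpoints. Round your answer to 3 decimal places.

Midpoints: 147, 152, 157, 162, 167
n = 77, Σfm = 11994, mean = 155.7662
Σfm² = 1871868
Σf(m − x̄)² = Σfm² − (Σfm)²/n = 1871868 − 11994²/77 = 3607.7922
Population variance = 3607.7922 / 77 = 46.8544

46.854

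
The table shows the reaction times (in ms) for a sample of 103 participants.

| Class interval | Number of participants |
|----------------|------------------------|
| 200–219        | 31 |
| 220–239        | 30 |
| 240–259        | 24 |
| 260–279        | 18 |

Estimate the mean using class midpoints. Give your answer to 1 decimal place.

Midpoints: 209.5, 229.5, 249.5, 269.5
Σfm = 31×209.5 + 30×229.5 + 24×249.5 + 18×269.5 = 24218.5
n = Σf = 103
Mean = 24218.5 / 103 = 235.1311

235.1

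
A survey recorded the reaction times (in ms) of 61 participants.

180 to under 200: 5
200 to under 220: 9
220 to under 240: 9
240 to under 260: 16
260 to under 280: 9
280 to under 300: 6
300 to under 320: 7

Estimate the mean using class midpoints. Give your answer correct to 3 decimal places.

250.000

Midpoints: 190, 210, 230, 250, 270, 290, 310
Σfm = 5×190 + 9×210 + 9×230 + 16×250 + 9×270 + 6×290 + 7×310 = 15250
n = Σf = 61
Mean = 15250 / 61 = 250.0000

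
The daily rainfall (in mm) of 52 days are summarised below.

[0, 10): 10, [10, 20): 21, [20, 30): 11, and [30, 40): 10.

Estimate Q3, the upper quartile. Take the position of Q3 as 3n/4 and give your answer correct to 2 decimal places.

27.27

Cumulative frequencies: 10, 31, 42, 52
n = 52; position = 3n/4 = 39.
This falls in the class [20, 30): L = 20, F = 31, f = 11, h = 10.
Upper quartile ≈ 20 + ((39 − 31) / 11) × 10 = 27.2727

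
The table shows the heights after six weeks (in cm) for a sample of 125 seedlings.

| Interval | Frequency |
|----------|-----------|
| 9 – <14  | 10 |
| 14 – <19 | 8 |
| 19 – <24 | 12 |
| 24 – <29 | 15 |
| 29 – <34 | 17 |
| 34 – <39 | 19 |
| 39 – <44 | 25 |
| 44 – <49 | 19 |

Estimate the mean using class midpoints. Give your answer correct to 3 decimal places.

Midpoints: 11.5, 16.5, 21.5, 26.5, 31.5, 36.5, 41.5, 46.5
Σfm = 10×11.5 + 8×16.5 + 12×21.5 + 15×26.5 + 17×31.5 + 19×36.5 + 25×41.5 + 19×46.5 = 4052.5
n = Σf = 125
Mean = 4052.5 / 125 = 32.4200

32.420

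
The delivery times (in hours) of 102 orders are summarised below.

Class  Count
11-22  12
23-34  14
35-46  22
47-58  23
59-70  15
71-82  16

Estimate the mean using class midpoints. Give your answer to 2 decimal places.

Midpoints: 16.5, 28.5, 40.5, 52.5, 64.5, 76.5
Σfm = 12×16.5 + 14×28.5 + 22×40.5 + 23×52.5 + 15×64.5 + 16×76.5 = 4887
n = Σf = 102
Mean = 4887 / 102 = 47.9118

47.91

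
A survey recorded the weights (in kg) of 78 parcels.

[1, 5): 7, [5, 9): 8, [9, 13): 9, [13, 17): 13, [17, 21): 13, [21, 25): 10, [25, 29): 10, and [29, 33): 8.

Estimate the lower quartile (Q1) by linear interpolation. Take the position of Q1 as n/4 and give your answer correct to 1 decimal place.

11.0

Cumulative frequencies: 7, 15, 24, 37, 50, 60, 70, 78
n = 78; position = n/4 = 19.5.
This falls in the class [9, 13): L = 9, F = 15, f = 9, h = 4.
Lower quartile ≈ 9 + ((19.5 − 15) / 9) × 4 = 11.0000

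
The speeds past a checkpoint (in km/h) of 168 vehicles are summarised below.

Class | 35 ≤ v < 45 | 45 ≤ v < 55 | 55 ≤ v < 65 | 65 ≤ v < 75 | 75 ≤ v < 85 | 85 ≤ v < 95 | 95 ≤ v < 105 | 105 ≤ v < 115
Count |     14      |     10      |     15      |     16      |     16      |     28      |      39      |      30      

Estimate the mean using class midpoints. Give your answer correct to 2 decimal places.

83.81

Midpoints: 40, 50, 60, 70, 80, 90, 100, 110
Σfm = 14×40 + 10×50 + 15×60 + 16×70 + 16×80 + 28×90 + 39×100 + 30×110 = 14080
n = Σf = 168
Mean = 14080 / 168 = 83.8095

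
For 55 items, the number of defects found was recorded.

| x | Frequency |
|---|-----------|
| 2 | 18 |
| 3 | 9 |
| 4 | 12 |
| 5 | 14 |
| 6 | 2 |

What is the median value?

4

Cumulative frequencies: 18, 27, 39, 53, 55
n = 55, so the median is the value in position (n+1)/2 = 28.
Position 28 falls at value 4.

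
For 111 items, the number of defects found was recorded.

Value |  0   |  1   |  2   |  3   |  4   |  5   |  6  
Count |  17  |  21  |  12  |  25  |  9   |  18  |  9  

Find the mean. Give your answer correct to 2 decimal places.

Values: 0, 1, 2, 3, 4, 5, 6
Σfx = 17×0 + 21×1 + 12×2 + 25×3 + 9×4 + 18×5 + 9×6 = 300
n = Σf = 111
Mean = 300 / 111 = 2.7027

2.70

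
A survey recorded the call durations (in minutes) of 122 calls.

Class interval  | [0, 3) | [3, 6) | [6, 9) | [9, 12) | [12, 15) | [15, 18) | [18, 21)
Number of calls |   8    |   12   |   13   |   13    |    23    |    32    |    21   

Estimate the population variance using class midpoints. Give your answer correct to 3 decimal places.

30.104

Midpoints: 1.5, 4.5, 7.5, 10.5, 13.5, 16.5, 19.5
n = 122, Σfm = 1548, mean = 12.6885
Σfm² = 23314.5
Σf(m − x̄)² = Σfm² − (Σfm)²/n = 23314.5 − 1548²/122 = 3672.6639
Population variance = 3672.6639 / 122 = 30.1038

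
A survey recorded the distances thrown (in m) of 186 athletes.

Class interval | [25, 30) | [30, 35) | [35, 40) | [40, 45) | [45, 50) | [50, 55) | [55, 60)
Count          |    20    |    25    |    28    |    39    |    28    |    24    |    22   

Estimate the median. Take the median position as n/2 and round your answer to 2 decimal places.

42.56

Cumulative frequencies: 20, 45, 73, 112, 140, 164, 186
n = 186; position = n/2 = 93.
This falls in the class [40, 45): L = 40, F = 73, f = 39, h = 5.
Median ≈ 40 + ((93 − 73) / 39) × 5 = 42.5641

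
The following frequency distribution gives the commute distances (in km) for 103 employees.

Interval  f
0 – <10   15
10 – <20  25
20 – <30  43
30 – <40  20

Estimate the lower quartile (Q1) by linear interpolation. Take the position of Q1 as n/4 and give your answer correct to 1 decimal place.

14.3

Cumulative frequencies: 15, 40, 83, 103
n = 103; position = n/4 = 25.75.
This falls in the class 10 – <20: L = 10, F = 15, f = 25, h = 10.
Lower quartile ≈ 10 + ((25.75 − 15) / 25) × 10 = 14.3000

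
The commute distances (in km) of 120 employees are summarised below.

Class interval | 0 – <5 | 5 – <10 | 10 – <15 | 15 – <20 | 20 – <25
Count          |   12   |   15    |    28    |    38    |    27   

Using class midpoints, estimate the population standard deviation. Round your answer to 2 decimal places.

Midpoints: 2.5, 7.5, 12.5, 17.5, 22.5
n = 120, Σfm = 1765, mean = 14.7083
Σfm² = 30600
Σf(m − x̄)² = Σfm² − (Σfm)²/n = 30600 − 1765²/120 = 4639.7917
Population variance = 4639.7917 / 120 = 38.6649
Standard deviation = √38.6649 = 6.2181

6.22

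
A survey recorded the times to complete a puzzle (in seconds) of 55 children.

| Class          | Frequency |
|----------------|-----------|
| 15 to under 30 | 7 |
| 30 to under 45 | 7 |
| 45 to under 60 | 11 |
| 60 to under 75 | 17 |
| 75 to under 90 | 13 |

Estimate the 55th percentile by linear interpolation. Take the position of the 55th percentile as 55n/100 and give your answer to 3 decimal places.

64.632

Cumulative frequencies: 7, 14, 25, 42, 55
n = 55; position = 55n/100 = 30.25.
This falls in the class 60 to under 75: L = 60, F = 25, f = 17, h = 15.
55th percentile ≈ 60 + ((30.25 − 25) / 17) × 15 = 64.6324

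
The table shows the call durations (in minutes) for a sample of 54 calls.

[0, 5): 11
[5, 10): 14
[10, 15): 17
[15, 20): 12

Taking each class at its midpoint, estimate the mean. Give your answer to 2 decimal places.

10.28

Midpoints: 2.5, 7.5, 12.5, 17.5
Σfm = 11×2.5 + 14×7.5 + 17×12.5 + 12×17.5 = 555
n = Σf = 54
Mean = 555 / 54 = 10.2778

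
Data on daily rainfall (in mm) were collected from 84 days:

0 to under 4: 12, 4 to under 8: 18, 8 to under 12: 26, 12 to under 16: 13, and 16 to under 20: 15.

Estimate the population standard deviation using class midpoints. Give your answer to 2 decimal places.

Midpoints: 2, 6, 10, 14, 18
n = 84, Σfm = 844, mean = 10.0476
Σfm² = 10704
Σf(m − x̄)² = Σfm² − (Σfm)²/n = 10704 − 844²/84 = 2223.8095
Population variance = 2223.8095 / 84 = 26.4739
Standard deviation = √26.4739 = 5.1453

5.15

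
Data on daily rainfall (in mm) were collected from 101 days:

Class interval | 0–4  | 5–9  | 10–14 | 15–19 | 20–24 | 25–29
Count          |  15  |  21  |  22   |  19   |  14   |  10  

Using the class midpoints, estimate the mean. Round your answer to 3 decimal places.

Midpoints: 2, 7, 12, 17, 22, 27
Σfm = 15×2 + 21×7 + 22×12 + 19×17 + 14×22 + 10×27 = 1342
n = Σf = 101
Mean = 1342 / 101 = 13.2871

13.287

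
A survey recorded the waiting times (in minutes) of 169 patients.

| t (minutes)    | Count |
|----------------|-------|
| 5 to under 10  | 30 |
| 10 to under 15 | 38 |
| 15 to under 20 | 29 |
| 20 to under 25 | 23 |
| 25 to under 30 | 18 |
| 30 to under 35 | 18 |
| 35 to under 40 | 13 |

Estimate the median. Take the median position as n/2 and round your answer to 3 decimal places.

17.845

Cumulative frequencies: 30, 68, 97, 120, 138, 156, 169
n = 169; position = n/2 = 84.5.
This falls in the class 15 to under 20: L = 15, F = 68, f = 29, h = 5.
Median ≈ 15 + ((84.5 − 68) / 29) × 5 = 17.8448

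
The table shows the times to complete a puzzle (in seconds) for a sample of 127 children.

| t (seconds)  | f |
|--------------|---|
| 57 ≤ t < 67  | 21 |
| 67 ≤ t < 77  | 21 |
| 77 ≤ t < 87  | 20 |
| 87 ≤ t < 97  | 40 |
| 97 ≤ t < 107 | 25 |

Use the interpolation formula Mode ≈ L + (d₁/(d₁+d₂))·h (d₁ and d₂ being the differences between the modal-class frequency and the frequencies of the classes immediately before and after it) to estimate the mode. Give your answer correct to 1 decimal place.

Modal class: 87 ≤ t < 97 (highest frequency 40).
d₁ = 40 − 20 = 20, d₂ = 40 − 25 = 15
Mode ≈ 87 + (20/(20+15)) × 10 = 87 + 5.7143 = 92.7143

92.7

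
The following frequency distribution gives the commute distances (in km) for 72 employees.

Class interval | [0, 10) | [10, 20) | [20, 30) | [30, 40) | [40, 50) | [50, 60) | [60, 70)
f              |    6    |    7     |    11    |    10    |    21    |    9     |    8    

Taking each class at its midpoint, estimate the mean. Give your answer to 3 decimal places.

Midpoints: 5, 15, 25, 35, 45, 55, 65
Σfm = 6×5 + 7×15 + 11×25 + 10×35 + 21×45 + 9×55 + 8×65 = 2720
n = Σf = 72
Mean = 2720 / 72 = 37.7778

37.778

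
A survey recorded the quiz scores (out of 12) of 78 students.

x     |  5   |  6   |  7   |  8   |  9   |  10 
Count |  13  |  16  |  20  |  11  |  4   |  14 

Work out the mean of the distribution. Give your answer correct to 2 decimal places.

7.24

Values: 5, 6, 7, 8, 9, 10
Σfx = 13×5 + 16×6 + 20×7 + 11×8 + 4×9 + 14×10 = 565
n = Σf = 78
Mean = 565 / 78 = 7.2436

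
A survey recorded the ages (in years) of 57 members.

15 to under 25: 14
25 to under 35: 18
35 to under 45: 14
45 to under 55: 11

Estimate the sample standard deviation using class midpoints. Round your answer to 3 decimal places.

Midpoints: 20, 30, 40, 50
n = 57, Σfm = 1930, mean = 33.8596
Σfm² = 71700
Σf(m − x̄)² = Σfm² − (Σfm)²/n = 71700 − 1930²/57 = 6350.8772
Sample variance = 6350.8772 / 56 = 113.4085
Standard deviation = √113.4085 = 10.6493

10.649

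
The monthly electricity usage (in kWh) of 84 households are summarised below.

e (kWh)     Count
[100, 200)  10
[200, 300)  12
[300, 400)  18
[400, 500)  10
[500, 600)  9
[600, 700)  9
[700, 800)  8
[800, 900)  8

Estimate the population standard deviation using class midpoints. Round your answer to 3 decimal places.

218.098

Midpoints: 150, 250, 350, 450, 550, 650, 750, 850
n = 84, Σfm = 38900, mean = 463.0952
Σfm² = 22010000
Σf(m − x̄)² = Σfm² − (Σfm)²/n = 22010000 − 38900²/84 = 3995595.2381
Population variance = 3995595.2381 / 84 = 47566.6100
Standard deviation = √47566.6100 = 218.0977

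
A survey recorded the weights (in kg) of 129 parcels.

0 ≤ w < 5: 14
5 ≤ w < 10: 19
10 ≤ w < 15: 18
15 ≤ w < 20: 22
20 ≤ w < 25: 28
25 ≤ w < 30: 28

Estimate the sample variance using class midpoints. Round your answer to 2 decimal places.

70.02

Midpoints: 2.5, 7.5, 12.5, 17.5, 22.5, 27.5
n = 129, Σfm = 2187.5, mean = 16.9574
Σfm² = 46056.25
Σf(m − x̄)² = Σfm² − (Σfm)²/n = 46056.25 − 2187.5²/129 = 8962.0155
Sample variance = 8962.0155 / 128 = 70.0157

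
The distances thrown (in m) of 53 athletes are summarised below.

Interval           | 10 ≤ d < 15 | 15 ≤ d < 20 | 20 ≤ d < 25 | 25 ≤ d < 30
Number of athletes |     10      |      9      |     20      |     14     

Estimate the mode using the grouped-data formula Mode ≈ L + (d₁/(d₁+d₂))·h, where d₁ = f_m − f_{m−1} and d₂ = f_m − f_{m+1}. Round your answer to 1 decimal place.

Modal class: 20 ≤ d < 25 (highest frequency 20).
d₁ = 20 − 9 = 11, d₂ = 20 − 14 = 6
Mode ≈ 20 + (11/(11+6)) × 5 = 20 + 3.2353 = 23.2353

23.2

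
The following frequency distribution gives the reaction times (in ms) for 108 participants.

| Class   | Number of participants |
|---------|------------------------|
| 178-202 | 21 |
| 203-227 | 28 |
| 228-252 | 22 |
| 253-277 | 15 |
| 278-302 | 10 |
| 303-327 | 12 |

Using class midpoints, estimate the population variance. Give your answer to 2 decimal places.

Midpoints: 190, 215, 240, 265, 290, 315
n = 108, Σfm = 25945, mean = 240.2315
Σfm² = 6404675
Σf(m − x̄)² = Σfm² − (Σfm)²/n = 6404675 − 25945²/108 = 171869.2130
Population variance = 171869.2130 / 108 = 1591.3816

1591.38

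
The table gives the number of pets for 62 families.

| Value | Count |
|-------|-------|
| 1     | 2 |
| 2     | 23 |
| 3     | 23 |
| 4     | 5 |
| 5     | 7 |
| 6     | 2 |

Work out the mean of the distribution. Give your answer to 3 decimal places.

Values: 1, 2, 3, 4, 5, 6
Σfx = 2×1 + 23×2 + 23×3 + 5×4 + 7×5 + 2×6 = 184
n = Σf = 62
Mean = 184 / 62 = 2.9677

2.968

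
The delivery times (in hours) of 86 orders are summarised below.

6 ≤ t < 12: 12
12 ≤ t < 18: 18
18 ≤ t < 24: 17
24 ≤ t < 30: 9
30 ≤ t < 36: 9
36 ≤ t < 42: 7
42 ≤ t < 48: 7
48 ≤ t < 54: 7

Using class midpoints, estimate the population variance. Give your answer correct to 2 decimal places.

169.80

Midpoints: 9, 15, 21, 27, 33, 39, 45, 51
n = 86, Σfm = 2220, mean = 25.8140
Σfm² = 71910
Σf(m − x̄)² = Σfm² − (Σfm)²/n = 71910 − 2220²/86 = 14603.0233
Population variance = 14603.0233 / 86 = 169.8026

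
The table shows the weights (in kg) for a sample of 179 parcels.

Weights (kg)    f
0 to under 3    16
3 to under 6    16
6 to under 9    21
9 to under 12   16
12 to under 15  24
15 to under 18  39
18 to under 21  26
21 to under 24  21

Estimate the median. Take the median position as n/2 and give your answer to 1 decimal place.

14.6

Cumulative frequencies: 16, 32, 53, 69, 93, 132, 158, 179
n = 179; position = n/2 = 89.5.
This falls in the class 12 to under 15: L = 12, F = 69, f = 24, h = 3.
Median ≈ 12 + ((89.5 − 69) / 24) × 3 = 14.5625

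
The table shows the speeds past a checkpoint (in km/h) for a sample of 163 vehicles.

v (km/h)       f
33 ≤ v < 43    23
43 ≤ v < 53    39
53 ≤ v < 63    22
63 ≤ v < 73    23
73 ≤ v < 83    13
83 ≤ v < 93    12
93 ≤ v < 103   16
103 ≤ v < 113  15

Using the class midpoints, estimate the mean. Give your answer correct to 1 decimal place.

Midpoints: 38, 48, 58, 68, 78, 88, 98, 108
Σfm = 23×38 + 39×48 + 22×58 + 23×68 + 13×78 + 12×88 + 16×98 + 15×108 = 10844
n = Σf = 163
Mean = 10844 / 163 = 66.5276

66.5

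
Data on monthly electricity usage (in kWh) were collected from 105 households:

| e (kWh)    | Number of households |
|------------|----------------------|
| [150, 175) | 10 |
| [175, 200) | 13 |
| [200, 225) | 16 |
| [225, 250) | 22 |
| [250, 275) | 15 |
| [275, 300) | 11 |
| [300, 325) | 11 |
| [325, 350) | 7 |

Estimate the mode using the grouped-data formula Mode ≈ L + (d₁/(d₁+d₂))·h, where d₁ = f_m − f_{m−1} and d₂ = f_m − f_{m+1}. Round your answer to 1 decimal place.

Modal class: [225, 250) (highest frequency 22).
d₁ = 22 − 16 = 6, d₂ = 22 − 15 = 7
Mode ≈ 225 + (6/(6+7)) × 25 = 225 + 11.5385 = 236.5385

236.5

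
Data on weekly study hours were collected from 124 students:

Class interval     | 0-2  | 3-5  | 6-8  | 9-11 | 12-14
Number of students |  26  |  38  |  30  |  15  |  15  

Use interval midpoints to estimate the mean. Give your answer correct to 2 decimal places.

Midpoints: 1, 4, 7, 10, 13
Σfm = 26×1 + 38×4 + 30×7 + 15×10 + 15×13 = 733
n = Σf = 124
Mean = 733 / 124 = 5.9113

5.91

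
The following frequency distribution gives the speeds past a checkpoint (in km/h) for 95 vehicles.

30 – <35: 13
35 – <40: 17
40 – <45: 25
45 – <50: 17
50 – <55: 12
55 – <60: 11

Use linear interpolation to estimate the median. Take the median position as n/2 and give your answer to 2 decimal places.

Cumulative frequencies: 13, 30, 55, 72, 84, 95
n = 95; position = n/2 = 47.5.
This falls in the class 40 – <45: L = 40, F = 30, f = 25, h = 5.
Median ≈ 40 + ((47.5 − 30) / 25) × 5 = 43.5000

43.50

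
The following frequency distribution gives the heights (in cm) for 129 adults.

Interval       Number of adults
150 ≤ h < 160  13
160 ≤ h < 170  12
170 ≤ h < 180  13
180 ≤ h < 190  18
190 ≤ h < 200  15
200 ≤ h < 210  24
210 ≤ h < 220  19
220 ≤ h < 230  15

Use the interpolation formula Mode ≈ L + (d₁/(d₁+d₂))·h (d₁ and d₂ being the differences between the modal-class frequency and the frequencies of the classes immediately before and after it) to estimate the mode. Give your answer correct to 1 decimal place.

206.4

Modal class: 200 ≤ h < 210 (highest frequency 24).
d₁ = 24 − 15 = 9, d₂ = 24 − 19 = 5
Mode ≈ 200 + (9/(9+5)) × 10 = 200 + 6.4286 = 206.4286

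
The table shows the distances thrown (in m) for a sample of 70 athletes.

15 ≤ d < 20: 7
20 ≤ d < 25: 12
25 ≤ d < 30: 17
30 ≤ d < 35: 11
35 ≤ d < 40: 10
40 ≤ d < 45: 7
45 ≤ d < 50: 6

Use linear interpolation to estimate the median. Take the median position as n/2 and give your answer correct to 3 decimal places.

Cumulative frequencies: 7, 19, 36, 47, 57, 64, 70
n = 70; position = n/2 = 35.
This falls in the class 25 ≤ d < 30: L = 25, F = 19, f = 17, h = 5.
Median ≈ 25 + ((35 − 19) / 17) × 5 = 29.7059

29.706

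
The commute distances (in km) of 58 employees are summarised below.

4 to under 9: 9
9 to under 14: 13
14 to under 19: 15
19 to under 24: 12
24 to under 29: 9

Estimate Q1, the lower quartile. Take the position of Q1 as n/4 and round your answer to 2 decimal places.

11.12

Cumulative frequencies: 9, 22, 37, 49, 58
n = 58; position = n/4 = 14.5.
This falls in the class 9 to under 14: L = 9, F = 9, f = 13, h = 5.
Lower quartile ≈ 9 + ((14.5 − 9) / 13) × 5 = 11.1154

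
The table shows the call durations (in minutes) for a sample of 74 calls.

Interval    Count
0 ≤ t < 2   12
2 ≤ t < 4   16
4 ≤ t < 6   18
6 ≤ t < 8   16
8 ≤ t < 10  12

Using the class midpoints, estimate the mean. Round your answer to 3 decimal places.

Midpoints: 1, 3, 5, 7, 9
Σfm = 12×1 + 16×3 + 18×5 + 16×7 + 12×9 = 370
n = Σf = 74
Mean = 370 / 74 = 5.0000

5.000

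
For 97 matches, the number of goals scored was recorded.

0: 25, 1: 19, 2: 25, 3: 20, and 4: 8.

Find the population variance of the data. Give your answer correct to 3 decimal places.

1.647

Values: 0, 1, 2, 3, 4
n = 97, Σfx = 161, mean = 1.6598
Σfx² = 427
Σf(x − x̄)² = Σfx² − (Σfx)²/n = 427 − 161²/97 = 159.7732
Population variance = 159.7732 / 97 = 1.6471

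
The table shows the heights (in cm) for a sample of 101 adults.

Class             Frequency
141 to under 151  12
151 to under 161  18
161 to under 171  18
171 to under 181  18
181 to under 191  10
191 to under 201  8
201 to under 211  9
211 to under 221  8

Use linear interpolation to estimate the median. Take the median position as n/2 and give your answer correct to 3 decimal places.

172.389

Cumulative frequencies: 12, 30, 48, 66, 76, 84, 93, 101
n = 101; position = n/2 = 50.5.
This falls in the class 171 to under 181: L = 171, F = 48, f = 18, h = 10.
Median ≈ 171 + ((50.5 − 48) / 18) × 10 = 172.3889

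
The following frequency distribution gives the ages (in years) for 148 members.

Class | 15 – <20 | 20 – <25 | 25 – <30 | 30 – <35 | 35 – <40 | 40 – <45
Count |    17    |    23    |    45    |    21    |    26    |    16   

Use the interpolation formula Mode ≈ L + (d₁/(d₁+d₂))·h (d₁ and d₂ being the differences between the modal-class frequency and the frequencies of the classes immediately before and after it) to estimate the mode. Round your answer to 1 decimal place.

Modal class: 25 – <30 (highest frequency 45).
d₁ = 45 − 23 = 22, d₂ = 45 − 21 = 24
Mode ≈ 25 + (22/(22+24)) × 5 = 25 + 2.3913 = 27.3913

27.4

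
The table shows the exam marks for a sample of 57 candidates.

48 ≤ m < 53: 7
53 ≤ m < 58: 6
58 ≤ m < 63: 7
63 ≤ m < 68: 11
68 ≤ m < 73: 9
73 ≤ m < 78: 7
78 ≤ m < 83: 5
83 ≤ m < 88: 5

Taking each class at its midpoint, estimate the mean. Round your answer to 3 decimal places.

67.079

Midpoints: 50.5, 55.5, 60.5, 65.5, 70.5, 75.5, 80.5, 85.5
Σfm = 7×50.5 + 6×55.5 + 7×60.5 + 11×65.5 + 9×70.5 + 7×75.5 + 5×80.5 + 5×85.5 = 3823.5
n = Σf = 57
Mean = 3823.5 / 57 = 67.0789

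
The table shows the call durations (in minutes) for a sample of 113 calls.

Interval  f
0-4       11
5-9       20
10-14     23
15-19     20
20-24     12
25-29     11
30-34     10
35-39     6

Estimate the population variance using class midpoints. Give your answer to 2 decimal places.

Midpoints: 2, 7, 12, 17, 22, 27, 32, 37
n = 113, Σfm = 1881, mean = 16.6460
Σfm² = 42397
Σf(m − x̄)² = Σfm² − (Σfm)²/n = 42397 − 1881²/113 = 11085.8407
Population variance = 11085.8407 / 113 = 98.1048

98.10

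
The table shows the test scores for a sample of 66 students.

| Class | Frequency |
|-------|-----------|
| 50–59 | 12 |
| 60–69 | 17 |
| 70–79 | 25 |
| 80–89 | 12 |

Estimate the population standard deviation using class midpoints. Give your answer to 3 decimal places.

Midpoints: 54.5, 64.5, 74.5, 84.5
n = 66, Σfm = 4627, mean = 70.1061
Σfm² = 330806.5
Σf(m − x̄)² = Σfm² − (Σfm)²/n = 330806.5 − 4627²/66 = 6425.7576
Population variance = 6425.7576 / 66 = 97.3600
Standard deviation = √97.3600 = 9.8671

9.867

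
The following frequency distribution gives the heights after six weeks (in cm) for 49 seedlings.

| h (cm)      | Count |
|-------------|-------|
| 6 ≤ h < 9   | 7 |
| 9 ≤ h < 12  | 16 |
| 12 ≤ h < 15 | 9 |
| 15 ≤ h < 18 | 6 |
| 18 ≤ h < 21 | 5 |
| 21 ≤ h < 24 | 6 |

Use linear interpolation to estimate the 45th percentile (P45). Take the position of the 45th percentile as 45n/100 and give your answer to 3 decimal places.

Cumulative frequencies: 7, 23, 32, 38, 43, 49
n = 49; position = 45n/100 = 22.05.
This falls in the class 9 ≤ h < 12: L = 9, F = 7, f = 16, h = 3.
45th percentile ≈ 9 + ((22.05 − 7) / 16) × 3 = 11.8219

11.822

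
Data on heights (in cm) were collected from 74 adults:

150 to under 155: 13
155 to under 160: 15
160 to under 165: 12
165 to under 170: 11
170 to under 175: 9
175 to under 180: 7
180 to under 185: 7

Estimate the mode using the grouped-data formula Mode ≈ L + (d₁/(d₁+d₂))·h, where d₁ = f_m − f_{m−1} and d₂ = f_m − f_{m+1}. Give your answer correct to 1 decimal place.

Modal class: 155 to under 160 (highest frequency 15).
d₁ = 15 − 13 = 2, d₂ = 15 − 12 = 3
Mode ≈ 155 + (2/(2+3)) × 5 = 155 + 2.0000 = 157.0000

157.0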